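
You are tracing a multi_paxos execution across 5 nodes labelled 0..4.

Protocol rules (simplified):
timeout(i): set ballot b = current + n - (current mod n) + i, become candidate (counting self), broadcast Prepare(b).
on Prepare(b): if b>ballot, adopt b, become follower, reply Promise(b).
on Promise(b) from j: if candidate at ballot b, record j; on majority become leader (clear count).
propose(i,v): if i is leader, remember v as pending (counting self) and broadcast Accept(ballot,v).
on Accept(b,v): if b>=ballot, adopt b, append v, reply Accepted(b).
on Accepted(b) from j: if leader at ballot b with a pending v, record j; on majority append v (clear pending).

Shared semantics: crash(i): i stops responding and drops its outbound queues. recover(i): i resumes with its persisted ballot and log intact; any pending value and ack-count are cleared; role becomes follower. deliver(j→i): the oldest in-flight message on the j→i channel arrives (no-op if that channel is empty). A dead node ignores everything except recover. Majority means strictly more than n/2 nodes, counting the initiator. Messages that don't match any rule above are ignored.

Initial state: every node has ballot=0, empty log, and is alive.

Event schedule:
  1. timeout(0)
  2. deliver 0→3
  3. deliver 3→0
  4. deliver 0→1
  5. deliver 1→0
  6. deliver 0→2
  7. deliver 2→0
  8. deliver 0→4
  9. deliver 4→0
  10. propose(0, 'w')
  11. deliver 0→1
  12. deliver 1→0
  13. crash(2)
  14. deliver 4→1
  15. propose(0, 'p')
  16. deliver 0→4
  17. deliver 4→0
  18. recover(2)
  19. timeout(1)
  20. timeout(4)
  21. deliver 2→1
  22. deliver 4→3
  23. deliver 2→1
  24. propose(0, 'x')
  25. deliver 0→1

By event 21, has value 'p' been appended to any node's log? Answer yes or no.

no

e1 timeout(0): 0[cand,b=5,-]
e2 deliver 0→3: 3[foll,b=5,-]
e3 deliver 3→0: ·
e4 deliver 0→1: 1[foll,b=5,-]
e5 deliver 1→0: 0[lead,b=5,-]
e6 deliver 0→2: 2[foll,b=5,-]
e7 deliver 2→0: ·
e8 deliver 0→4: 4[foll,b=5,-]
e9 deliver 4→0: ·
e10 propose(0,'w'): ·
e11 deliver 0→1: 1[foll,b=5,w]
e12 deliver 1→0: ·
e13 crash(2): 2[✗foll,b=5,-]
e14 deliver 4→1: ·
e15 propose(0,'p'): ·
e16 deliver 0→4: 4[foll,b=5,w]
e17 deliver 4→0: ·
e18 recover(2): 2[foll,b=5,-]
e19 timeout(1): 1[cand,b=11,w]
e20 timeout(4): 4[cand,b=14,w]
e21 deliver 2→1: ·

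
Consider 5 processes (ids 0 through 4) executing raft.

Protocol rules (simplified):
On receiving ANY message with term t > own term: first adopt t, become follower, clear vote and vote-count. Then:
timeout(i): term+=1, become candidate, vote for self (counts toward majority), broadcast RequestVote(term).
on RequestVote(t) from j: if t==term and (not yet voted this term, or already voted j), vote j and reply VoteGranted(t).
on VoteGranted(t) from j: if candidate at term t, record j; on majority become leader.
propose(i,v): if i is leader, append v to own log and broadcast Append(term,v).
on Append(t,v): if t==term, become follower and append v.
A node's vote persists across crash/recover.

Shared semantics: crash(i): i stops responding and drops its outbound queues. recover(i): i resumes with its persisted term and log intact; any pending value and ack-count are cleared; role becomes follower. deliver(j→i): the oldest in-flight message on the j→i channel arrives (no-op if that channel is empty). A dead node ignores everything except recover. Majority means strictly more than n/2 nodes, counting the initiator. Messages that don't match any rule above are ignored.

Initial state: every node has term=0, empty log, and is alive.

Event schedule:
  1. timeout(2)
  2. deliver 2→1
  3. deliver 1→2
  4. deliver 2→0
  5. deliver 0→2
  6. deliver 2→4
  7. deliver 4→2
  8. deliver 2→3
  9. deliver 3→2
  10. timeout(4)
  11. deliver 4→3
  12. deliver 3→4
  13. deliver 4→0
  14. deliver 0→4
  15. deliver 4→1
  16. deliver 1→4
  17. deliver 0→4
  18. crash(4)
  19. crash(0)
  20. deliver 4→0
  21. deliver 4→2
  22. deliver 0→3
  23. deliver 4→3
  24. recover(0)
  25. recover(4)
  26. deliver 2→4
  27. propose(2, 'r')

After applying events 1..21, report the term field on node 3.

step 1 timeout(2): 2={cand,t=1,log=-}
step 2 deliver 2→1: 1={foll,t=1,log=-}
step 3 deliver 1→2: —
step 4 deliver 2→0: 0={foll,t=1,log=-}
step 5 deliver 0→2: 2={lead,t=1,log=-}
step 6 deliver 2→4: 4={foll,t=1,log=-}
step 7 deliver 4→2: —
step 8 deliver 2→3: 3={foll,t=1,log=-}
step 9 deliver 3→2: —
step 10 timeout(4): 4={cand,t=2,log=-}
step 11 deliver 4→3: 3={foll,t=2,log=-}
step 12 deliver 3→4: —
step 13 deliver 4→0: 0={foll,t=2,log=-}
step 14 deliver 0→4: 4={lead,t=2,log=-}
step 15 deliver 4→1: 1={foll,t=2,log=-}
step 16 deliver 1→4: —
step 17 deliver 0→4: —
step 18 crash(4): 4={✗lead,t=2,log=-}
step 19 crash(0): 0={✗foll,t=2,log=-}
step 20 deliver 4→0: —
step 21 deliver 4→2: —

2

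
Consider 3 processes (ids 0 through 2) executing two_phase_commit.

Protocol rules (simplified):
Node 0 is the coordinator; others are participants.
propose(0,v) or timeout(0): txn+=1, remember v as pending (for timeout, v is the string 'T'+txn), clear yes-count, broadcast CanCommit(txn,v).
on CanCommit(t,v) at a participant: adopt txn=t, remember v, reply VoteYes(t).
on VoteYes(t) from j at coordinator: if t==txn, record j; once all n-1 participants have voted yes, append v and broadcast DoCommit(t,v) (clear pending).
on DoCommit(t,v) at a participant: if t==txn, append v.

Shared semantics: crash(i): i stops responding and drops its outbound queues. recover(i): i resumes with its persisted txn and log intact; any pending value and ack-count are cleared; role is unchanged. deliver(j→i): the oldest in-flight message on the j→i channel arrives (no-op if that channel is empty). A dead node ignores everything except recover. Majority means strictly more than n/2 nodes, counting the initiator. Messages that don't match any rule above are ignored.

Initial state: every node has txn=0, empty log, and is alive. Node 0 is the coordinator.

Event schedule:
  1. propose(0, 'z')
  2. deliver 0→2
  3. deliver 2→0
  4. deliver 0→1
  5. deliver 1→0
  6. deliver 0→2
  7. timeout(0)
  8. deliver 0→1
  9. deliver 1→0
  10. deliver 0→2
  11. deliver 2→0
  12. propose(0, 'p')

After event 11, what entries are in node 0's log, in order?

z

1. propose(0,'z'):  <0:coor t1 ->
2. deliver 0→2:  <2:part t1 ->
3. deliver 2→0:  nop
4. deliver 0→1:  <1:part t1 ->
5. deliver 1→0:  <0:coor t1 z>
6. deliver 0→2:  <2:part t1 z>
7. timeout(0):  <0:coor t2 z>
8. deliver 0→1:  <1:part t1 z>
9. deliver 1→0:  nop
10. deliver 0→2:  <2:part t2 z>
11. deliver 2→0:  nop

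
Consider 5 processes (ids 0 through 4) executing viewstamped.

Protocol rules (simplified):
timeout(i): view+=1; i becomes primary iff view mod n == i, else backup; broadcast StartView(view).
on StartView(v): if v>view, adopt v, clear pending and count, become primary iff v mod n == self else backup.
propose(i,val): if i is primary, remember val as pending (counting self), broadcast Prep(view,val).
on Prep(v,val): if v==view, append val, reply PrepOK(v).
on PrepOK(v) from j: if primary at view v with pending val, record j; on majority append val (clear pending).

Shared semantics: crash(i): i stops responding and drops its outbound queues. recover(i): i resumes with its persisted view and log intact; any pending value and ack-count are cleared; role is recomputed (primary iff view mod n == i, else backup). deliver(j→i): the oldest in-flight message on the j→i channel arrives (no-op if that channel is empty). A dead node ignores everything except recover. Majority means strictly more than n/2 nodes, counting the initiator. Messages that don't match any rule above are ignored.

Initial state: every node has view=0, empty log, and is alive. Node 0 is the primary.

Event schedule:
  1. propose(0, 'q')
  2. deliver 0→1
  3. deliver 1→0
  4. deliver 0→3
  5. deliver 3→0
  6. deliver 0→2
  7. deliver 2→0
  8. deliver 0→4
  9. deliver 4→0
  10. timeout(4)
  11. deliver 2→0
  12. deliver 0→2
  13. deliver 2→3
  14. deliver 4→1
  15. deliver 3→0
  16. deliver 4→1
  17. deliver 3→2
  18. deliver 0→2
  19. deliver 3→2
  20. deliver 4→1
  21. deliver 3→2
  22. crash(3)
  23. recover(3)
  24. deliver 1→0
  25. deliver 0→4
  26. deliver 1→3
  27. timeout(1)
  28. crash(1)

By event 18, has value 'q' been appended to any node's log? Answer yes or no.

yes

step 1 propose(0,'q'): —
step 2 deliver 0→1: 1={back,v=0,log=q}
step 3 deliver 1→0: —
step 4 deliver 0→3: 3={back,v=0,log=q}
step 5 deliver 3→0: 0={prim,v=0,log=q}
step 6 deliver 0→2: 2={back,v=0,log=q}
step 7 deliver 2→0: —
step 8 deliver 0→4: 4={back,v=0,log=q}
step 9 deliver 4→0: —
step 10 timeout(4): 4={back,v=1,log=q}
step 11 deliver 2→0: —
step 12 deliver 0→2: —
step 13 deliver 2→3: —
step 14 deliver 4→1: 1={prim,v=1,log=q}
step 15 deliver 3→0: —
step 16 deliver 4→1: —
step 17 deliver 3→2: —
step 18 deliver 0→2: —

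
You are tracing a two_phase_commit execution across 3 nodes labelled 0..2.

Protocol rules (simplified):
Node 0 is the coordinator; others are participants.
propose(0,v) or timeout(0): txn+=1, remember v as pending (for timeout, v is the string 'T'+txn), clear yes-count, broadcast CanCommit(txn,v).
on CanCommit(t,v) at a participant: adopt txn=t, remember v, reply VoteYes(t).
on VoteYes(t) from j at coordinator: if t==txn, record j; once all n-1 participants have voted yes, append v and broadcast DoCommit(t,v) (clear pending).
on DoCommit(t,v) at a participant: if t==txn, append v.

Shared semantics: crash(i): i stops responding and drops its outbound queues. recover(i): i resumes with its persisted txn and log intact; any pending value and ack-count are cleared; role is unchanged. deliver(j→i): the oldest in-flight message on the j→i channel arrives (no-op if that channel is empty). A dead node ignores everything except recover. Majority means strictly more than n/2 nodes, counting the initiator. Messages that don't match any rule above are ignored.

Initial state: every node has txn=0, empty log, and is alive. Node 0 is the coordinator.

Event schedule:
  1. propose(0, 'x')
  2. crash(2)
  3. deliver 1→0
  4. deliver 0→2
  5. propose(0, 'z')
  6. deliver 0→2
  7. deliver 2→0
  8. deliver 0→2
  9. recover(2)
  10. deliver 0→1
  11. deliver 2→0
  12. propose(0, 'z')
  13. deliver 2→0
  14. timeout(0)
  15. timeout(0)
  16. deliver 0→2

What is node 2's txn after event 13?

[1] propose(0,'x') → N0(coor t1 [-])
[2] crash(2) → N2(✗part t0 [-])
[3] deliver 1→0 → ∅
[4] deliver 0→2 → ∅
[5] propose(0,'z') → N0(coor t2 [-])
[6] deliver 0→2 → ∅
[7] deliver 2→0 → ∅
[8] deliver 0→2 → ∅
[9] recover(2) → N2(part t0 [-])
[10] deliver 0→1 → N1(part t1 [-])
[11] deliver 2→0 → ∅
[12] propose(0,'z') → N0(coor t3 [-])
[13] deliver 2→0 → ∅

0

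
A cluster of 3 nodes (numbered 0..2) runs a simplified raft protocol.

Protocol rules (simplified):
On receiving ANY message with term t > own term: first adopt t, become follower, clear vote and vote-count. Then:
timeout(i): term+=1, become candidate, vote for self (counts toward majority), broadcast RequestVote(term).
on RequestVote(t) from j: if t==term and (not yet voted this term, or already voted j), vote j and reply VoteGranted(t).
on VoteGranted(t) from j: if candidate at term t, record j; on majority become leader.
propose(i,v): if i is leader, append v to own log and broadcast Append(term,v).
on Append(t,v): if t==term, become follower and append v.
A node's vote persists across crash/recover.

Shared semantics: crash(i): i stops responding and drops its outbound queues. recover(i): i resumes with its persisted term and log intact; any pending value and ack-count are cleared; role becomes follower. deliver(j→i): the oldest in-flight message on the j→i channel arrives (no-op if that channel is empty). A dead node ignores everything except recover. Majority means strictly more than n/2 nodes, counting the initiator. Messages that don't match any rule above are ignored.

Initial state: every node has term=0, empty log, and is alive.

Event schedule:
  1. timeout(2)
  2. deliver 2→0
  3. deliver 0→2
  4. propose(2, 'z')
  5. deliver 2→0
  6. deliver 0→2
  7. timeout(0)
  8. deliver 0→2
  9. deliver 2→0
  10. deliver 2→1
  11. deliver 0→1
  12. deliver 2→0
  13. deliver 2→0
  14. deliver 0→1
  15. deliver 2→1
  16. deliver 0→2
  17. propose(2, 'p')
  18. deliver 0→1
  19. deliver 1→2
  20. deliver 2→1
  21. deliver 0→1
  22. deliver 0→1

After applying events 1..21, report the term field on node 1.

2

1. timeout(2):  <2:cand t1 ->
2. deliver 2→0:  <0:foll t1 ->
3. deliver 0→2:  <2:lead t1 ->
4. propose(2,'z'):  <2:lead t1 z>
5. deliver 2→0:  <0:foll t1 z>
6. deliver 0→2:  nop
7. timeout(0):  <0:cand t2 z>
8. deliver 0→2:  <2:foll t2 z>
9. deliver 2→0:  <0:lead t2 z>
10. deliver 2→1:  <1:foll t1 ->
11. deliver 0→1:  <1:foll t2 ->
12. deliver 2→0:  nop
13. deliver 2→0:  nop
14. deliver 0→1:  nop
15. deliver 2→1:  nop
16. deliver 0→2:  nop
17. propose(2,'p'):  nop
18. deliver 0→1:  nop
19. deliver 1→2:  nop
20. deliver 2→1:  nop
21. deliver 0→1:  nop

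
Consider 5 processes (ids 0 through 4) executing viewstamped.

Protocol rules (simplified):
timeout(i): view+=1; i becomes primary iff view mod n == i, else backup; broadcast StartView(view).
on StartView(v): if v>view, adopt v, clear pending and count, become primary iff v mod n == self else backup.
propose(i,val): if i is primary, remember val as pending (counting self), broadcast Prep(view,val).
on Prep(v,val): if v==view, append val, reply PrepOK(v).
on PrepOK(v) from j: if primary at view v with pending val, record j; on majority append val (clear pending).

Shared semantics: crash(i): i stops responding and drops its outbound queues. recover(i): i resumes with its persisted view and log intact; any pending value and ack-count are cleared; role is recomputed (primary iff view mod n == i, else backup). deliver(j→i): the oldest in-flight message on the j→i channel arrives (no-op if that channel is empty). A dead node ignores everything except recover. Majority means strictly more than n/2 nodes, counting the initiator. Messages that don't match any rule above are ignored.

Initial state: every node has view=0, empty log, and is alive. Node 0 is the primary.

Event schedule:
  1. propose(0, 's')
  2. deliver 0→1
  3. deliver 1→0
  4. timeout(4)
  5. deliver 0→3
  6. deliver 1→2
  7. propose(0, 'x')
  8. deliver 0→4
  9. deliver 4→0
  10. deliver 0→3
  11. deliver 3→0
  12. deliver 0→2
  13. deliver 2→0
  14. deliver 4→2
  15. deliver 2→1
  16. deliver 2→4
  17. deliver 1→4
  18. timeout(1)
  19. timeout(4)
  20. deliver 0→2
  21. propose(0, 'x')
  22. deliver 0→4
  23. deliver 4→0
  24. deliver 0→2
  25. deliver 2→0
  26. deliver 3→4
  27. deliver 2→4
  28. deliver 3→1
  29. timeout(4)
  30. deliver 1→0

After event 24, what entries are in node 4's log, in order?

1. propose(0,'s'):  nop
2. deliver 0→1:  <1:back v0 s>
3. deliver 1→0:  nop
4. timeout(4):  <4:back v1 ->
5. deliver 0→3:  <3:back v0 s>
6. deliver 1→2:  nop
7. propose(0,'x'):  nop
8. deliver 0→4:  nop
9. deliver 4→0:  <0:back v1 ->
10. deliver 0→3:  <3:back v0 s,x>
11. deliver 3→0:  nop
12. deliver 0→2:  <2:back v0 s>
13. deliver 2→0:  nop
14. deliver 4→2:  <2:back v1 s>
15. deliver 2→1:  nop
16. deliver 2→4:  nop
17. deliver 1→4:  nop
18. timeout(1):  <1:prim v1 s>
19. timeout(4):  <4:back v2 ->
20. deliver 0→2:  nop
21. propose(0,'x'):  nop
22. deliver 0→4:  nop
23. deliver 4→0:  <0:back v2 ->
24. deliver 0→2:  nop

empty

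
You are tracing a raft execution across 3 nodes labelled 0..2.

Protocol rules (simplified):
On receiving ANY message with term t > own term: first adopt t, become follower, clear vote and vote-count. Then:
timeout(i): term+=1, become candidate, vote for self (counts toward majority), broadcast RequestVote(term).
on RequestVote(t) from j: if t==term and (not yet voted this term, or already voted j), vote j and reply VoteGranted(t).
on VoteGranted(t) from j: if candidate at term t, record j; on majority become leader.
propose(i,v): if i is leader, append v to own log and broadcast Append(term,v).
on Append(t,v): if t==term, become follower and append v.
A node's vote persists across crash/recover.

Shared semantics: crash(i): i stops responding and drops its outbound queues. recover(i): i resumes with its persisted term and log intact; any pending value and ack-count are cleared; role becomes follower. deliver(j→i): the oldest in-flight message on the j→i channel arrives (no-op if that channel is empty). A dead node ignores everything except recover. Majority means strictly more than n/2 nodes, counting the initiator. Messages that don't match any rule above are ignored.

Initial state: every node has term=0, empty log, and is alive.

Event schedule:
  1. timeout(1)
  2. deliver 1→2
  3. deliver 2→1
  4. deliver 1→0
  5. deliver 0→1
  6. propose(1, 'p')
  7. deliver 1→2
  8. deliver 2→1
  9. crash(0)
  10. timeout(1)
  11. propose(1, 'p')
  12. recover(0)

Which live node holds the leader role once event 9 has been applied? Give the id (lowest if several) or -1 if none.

1

after 1 — timeout(1): n1:cand/t1/[-]
after 2 — deliver 1→2: n2:foll/t1/[-]
after 3 — deliver 2→1: n1:lead/t1/[-]
after 4 — deliver 1→0: n0:foll/t1/[-]
after 5 — deliver 0→1: ·
after 6 — propose(1,'p'): n1:lead/t1/[p]
after 7 — deliver 1→2: n2:foll/t1/[p]
after 8 — deliver 2→1: ·
after 9 — crash(0): n0:✗foll/t1/[-]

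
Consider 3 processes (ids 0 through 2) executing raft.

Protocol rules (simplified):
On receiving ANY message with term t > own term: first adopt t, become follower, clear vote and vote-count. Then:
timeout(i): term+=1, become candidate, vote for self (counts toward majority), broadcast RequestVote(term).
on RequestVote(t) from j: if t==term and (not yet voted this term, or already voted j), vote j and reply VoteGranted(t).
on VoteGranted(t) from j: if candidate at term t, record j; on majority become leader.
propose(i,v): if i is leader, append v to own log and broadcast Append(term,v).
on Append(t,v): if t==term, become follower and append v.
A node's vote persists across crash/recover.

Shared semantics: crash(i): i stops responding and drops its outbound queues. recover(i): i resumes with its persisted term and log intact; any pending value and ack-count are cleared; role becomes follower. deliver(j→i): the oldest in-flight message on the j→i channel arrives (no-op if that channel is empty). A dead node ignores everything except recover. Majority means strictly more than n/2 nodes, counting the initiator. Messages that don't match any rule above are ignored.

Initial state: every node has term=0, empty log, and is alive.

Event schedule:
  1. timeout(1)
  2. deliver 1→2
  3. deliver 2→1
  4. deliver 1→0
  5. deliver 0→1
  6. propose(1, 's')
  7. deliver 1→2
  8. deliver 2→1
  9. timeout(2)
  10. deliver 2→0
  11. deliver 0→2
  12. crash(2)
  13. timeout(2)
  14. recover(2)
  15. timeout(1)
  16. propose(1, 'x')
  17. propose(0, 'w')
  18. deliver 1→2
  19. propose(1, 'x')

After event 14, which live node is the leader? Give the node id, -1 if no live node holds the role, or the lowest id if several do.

1. timeout(1):  <1:cand t1 ->
2. deliver 1→2:  <2:foll t1 ->
3. deliver 2→1:  <1:lead t1 ->
4. deliver 1→0:  <0:foll t1 ->
5. deliver 0→1:  nop
6. propose(1,'s'):  <1:lead t1 s>
7. deliver 1→2:  <2:foll t1 s>
8. deliver 2→1:  nop
9. timeout(2):  <2:cand t2 s>
10. deliver 2→0:  <0:foll t2 ->
11. deliver 0→2:  <2:lead t2 s>
12. crash(2):  <2:✗lead t2 s>
13. timeout(2):  nop
14. recover(2):  <2:foll t2 s>

1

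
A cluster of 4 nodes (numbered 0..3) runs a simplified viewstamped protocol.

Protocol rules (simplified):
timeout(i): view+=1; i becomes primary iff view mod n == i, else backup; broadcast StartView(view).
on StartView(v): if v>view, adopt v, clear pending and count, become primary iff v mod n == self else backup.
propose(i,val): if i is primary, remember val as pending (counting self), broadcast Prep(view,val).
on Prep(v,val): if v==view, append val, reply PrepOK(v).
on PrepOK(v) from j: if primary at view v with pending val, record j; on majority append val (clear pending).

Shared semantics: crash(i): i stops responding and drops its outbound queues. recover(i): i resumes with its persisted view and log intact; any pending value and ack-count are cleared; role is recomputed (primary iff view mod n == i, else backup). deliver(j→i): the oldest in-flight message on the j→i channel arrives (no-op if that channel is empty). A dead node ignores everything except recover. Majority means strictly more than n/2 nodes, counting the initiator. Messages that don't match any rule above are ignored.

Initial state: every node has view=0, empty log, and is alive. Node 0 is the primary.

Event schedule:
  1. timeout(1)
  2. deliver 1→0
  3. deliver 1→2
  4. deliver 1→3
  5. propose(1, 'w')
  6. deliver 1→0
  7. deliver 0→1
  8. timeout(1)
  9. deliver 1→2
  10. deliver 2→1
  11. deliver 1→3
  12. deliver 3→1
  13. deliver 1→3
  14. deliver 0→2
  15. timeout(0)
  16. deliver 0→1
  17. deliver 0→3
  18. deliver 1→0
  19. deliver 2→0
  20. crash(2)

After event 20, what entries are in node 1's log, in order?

[1] timeout(1) → N1(prim v1 [-])
[2] deliver 1→0 → N0(back v1 [-])
[3] deliver 1→2 → N2(back v1 [-])
[4] deliver 1→3 → N3(back v1 [-])
[5] propose(1,'w') → ∅
[6] deliver 1→0 → N0(back v1 [w])
[7] deliver 0→1 → ∅
[8] timeout(1) → N1(back v2 [-])
[9] deliver 1→2 → N2(back v1 [w])
[10] deliver 2→1 → ∅
[11] deliver 1→3 → N3(back v1 [w])
[12] deliver 3→1 → ∅
[13] deliver 1→3 → N3(back v2 [w])
[14] deliver 0→2 → ∅
[15] timeout(0) → N0(back v2 [w])
[16] deliver 0→1 → ∅
[17] deliver 0→3 → ∅
[18] deliver 1→0 → ∅
[19] deliver 2→0 → ∅
[20] crash(2) → N2(✗back v1 [w])

empty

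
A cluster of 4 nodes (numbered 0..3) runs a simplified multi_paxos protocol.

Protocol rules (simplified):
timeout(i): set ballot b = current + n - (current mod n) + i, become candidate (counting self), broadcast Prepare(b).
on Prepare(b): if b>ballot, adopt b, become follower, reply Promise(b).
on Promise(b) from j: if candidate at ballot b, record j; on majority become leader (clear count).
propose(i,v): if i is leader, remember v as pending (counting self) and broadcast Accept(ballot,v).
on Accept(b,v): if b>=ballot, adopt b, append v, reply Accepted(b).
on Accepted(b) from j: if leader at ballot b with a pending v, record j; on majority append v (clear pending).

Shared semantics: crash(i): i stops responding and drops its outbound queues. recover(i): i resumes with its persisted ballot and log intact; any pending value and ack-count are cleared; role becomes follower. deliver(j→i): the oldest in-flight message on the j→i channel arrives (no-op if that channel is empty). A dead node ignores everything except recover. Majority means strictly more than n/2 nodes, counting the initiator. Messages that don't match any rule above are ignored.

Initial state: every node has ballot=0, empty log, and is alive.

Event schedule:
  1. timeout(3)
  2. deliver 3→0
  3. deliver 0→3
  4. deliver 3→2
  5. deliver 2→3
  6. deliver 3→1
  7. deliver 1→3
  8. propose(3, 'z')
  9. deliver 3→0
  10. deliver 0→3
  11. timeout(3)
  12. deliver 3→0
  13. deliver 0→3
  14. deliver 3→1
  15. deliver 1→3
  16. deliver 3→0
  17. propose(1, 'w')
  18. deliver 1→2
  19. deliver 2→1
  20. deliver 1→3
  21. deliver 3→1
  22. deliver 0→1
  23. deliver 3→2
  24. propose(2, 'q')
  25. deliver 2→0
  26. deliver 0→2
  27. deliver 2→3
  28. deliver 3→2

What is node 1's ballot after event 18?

1. timeout(3):  <3:cand b7 ->
2. deliver 3→0:  <0:foll b7 ->
3. deliver 0→3:  nop
4. deliver 3→2:  <2:foll b7 ->
5. deliver 2→3:  <3:lead b7 ->
6. deliver 3→1:  <1:foll b7 ->
7. deliver 1→3:  nop
8. propose(3,'z'):  nop
9. deliver 3→0:  <0:foll b7 z>
10. deliver 0→3:  nop
11. timeout(3):  <3:cand b11 ->
12. deliver 3→0:  <0:foll b11 z>
13. deliver 0→3:  nop
14. deliver 3→1:  <1:foll b7 z>
15. deliver 1→3:  nop
16. deliver 3→0:  nop
17. propose(1,'w'):  nop
18. deliver 1→2:  nop

7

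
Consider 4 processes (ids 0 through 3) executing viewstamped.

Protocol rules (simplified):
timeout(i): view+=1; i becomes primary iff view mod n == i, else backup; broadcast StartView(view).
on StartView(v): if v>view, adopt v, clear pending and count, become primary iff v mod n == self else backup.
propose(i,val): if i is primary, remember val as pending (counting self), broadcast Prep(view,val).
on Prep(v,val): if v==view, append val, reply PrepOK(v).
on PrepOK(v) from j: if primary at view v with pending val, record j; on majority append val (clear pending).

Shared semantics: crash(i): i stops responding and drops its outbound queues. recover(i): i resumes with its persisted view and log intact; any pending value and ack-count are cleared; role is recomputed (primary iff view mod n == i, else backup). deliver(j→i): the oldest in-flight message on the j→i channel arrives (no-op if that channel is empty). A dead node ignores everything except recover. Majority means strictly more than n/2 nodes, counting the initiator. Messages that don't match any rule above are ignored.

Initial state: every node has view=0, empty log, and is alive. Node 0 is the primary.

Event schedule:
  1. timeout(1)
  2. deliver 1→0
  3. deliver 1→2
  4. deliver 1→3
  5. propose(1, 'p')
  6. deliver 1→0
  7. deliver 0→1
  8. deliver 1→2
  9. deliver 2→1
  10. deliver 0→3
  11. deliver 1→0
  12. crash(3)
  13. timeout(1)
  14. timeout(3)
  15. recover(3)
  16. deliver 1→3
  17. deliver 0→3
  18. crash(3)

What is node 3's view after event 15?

after 1 — timeout(1): n1:prim/v1/[-]
after 2 — deliver 1→0: n0:back/v1/[-]
after 3 — deliver 1→2: n2:back/v1/[-]
after 4 — deliver 1→3: n3:back/v1/[-]
after 5 — propose(1,'p'): ·
after 6 — deliver 1→0: n0:back/v1/[p]
after 7 — deliver 0→1: ·
after 8 — deliver 1→2: n2:back/v1/[p]
after 9 — deliver 2→1: n1:prim/v1/[p]
after 10 — deliver 0→3: ·
after 11 — deliver 1→0: ·
after 12 — crash(3): n3:✗back/v1/[-]
after 13 — timeout(1): n1:back/v2/[p]
after 14 — timeout(3): ·
after 15 — recover(3): n3:back/v1/[-]

1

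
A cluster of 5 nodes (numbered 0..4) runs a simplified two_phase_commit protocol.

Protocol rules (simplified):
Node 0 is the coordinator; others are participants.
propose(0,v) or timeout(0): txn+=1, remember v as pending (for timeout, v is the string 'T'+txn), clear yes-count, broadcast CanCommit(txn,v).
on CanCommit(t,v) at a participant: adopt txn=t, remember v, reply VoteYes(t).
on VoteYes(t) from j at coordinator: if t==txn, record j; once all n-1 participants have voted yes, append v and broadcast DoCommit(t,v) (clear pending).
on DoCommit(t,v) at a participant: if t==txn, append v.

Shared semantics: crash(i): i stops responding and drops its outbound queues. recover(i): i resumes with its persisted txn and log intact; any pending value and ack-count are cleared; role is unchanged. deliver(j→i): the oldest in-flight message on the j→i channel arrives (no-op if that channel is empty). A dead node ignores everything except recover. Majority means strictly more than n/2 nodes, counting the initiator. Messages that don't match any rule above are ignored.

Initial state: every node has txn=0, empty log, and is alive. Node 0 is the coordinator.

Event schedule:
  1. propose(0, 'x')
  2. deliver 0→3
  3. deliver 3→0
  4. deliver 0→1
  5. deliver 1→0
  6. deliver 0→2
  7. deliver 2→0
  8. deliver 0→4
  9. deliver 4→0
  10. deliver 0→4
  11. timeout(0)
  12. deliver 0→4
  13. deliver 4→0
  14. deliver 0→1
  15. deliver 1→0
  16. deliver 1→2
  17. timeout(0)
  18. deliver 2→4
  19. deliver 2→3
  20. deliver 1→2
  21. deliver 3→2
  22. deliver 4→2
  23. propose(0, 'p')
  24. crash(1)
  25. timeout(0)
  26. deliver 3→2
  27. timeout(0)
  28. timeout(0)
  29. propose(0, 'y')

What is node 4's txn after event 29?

after 1 — propose(0,'x'): n0:coor/t1/[-]
after 2 — deliver 0→3: n3:part/t1/[-]
after 3 — deliver 3→0: ·
after 4 — deliver 0→1: n1:part/t1/[-]
after 5 — deliver 1→0: ·
after 6 — deliver 0→2: n2:part/t1/[-]
after 7 — deliver 2→0: ·
after 8 — deliver 0→4: n4:part/t1/[-]
after 9 — deliver 4→0: n0:coor/t1/[x]
after 10 — deliver 0→4: n4:part/t1/[x]
after 11 — timeout(0): n0:coor/t2/[x]
after 12 — deliver 0→4: n4:part/t2/[x]
after 13 — deliver 4→0: ·
after 14 — deliver 0→1: n1:part/t1/[x]
after 15 — deliver 1→0: ·
after 16 — deliver 1→2: ·
after 17 — timeout(0): n0:coor/t3/[x]
after 18 — deliver 2→4: ·
after 19 — deliver 2→3: ·
after 20 — deliver 1→2: ·
after 21 — deliver 3→2: ·
after 22 — deliver 4→2: ·
after 23 — propose(0,'p'): n0:coor/t4/[x]
after 24 — crash(1): n1:✗part/t1/[x]
after 25 — timeout(0): n0:coor/t5/[x]
after 26 — deliver 3→2: ·
after 27 — timeout(0): n0:coor/t6/[x]
after 28 — timeout(0): n0:coor/t7/[x]
after 29 — propose(0,'y'): n0:coor/t8/[x]

2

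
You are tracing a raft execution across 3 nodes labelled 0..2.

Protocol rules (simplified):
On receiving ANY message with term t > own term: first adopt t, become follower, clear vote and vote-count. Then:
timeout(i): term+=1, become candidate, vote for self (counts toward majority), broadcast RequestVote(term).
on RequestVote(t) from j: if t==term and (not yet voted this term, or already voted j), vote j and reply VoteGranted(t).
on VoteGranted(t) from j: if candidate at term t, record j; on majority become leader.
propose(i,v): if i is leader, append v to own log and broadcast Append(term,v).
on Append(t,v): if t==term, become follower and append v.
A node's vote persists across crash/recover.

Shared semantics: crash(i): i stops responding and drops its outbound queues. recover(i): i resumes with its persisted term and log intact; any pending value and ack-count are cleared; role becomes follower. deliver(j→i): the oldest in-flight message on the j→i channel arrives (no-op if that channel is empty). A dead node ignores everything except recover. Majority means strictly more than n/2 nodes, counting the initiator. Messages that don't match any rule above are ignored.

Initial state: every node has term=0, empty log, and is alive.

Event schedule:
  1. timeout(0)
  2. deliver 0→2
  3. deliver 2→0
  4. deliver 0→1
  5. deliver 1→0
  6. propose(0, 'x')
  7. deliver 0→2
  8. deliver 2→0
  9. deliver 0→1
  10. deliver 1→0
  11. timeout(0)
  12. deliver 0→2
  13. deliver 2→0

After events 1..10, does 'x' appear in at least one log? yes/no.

yes

[1] timeout(0) → N0(cand t1 [-])
[2] deliver 0→2 → N2(foll t1 [-])
[3] deliver 2→0 → N0(lead t1 [-])
[4] deliver 0→1 → N1(foll t1 [-])
[5] deliver 1→0 → ∅
[6] propose(0,'x') → N0(lead t1 [x])
[7] deliver 0→2 → N2(foll t1 [x])
[8] deliver 2→0 → ∅
[9] deliver 0→1 → N1(foll t1 [x])
[10] deliver 1→0 → ∅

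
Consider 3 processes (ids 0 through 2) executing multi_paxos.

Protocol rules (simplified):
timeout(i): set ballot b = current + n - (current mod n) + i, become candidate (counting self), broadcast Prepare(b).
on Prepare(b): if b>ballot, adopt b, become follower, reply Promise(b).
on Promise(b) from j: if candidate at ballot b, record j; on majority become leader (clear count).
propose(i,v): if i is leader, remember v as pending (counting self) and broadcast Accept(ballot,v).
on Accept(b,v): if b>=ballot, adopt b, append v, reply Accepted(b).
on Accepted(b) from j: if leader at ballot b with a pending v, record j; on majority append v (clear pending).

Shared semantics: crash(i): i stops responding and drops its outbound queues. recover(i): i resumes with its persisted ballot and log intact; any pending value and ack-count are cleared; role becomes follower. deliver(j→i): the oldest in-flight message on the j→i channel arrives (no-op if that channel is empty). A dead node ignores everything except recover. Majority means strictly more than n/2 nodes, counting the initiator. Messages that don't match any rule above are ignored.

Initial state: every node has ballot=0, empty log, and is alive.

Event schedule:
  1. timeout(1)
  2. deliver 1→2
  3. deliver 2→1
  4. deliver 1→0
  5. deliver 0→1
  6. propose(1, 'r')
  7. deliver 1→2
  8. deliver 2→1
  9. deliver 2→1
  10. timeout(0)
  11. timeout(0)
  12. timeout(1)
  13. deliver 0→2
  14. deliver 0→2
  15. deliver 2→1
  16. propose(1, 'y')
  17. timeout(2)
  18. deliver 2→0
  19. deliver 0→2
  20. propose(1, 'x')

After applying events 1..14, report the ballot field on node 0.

[1] timeout(1) → N1(cand b4 [-])
[2] deliver 1→2 → N2(foll b4 [-])
[3] deliver 2→1 → N1(lead b4 [-])
[4] deliver 1→0 → N0(foll b4 [-])
[5] deliver 0→1 → ∅
[6] propose(1,'r') → ∅
[7] deliver 1→2 → N2(foll b4 [r])
[8] deliver 2→1 → N1(lead b4 [r])
[9] deliver 2→1 → ∅
[10] timeout(0) → N0(cand b6 [-])
[11] timeout(0) → N0(cand b9 [-])
[12] timeout(1) → N1(cand b7 [r])
[13] deliver 0→2 → N2(foll b6 [r])
[14] deliver 0→2 → N2(foll b9 [r])

9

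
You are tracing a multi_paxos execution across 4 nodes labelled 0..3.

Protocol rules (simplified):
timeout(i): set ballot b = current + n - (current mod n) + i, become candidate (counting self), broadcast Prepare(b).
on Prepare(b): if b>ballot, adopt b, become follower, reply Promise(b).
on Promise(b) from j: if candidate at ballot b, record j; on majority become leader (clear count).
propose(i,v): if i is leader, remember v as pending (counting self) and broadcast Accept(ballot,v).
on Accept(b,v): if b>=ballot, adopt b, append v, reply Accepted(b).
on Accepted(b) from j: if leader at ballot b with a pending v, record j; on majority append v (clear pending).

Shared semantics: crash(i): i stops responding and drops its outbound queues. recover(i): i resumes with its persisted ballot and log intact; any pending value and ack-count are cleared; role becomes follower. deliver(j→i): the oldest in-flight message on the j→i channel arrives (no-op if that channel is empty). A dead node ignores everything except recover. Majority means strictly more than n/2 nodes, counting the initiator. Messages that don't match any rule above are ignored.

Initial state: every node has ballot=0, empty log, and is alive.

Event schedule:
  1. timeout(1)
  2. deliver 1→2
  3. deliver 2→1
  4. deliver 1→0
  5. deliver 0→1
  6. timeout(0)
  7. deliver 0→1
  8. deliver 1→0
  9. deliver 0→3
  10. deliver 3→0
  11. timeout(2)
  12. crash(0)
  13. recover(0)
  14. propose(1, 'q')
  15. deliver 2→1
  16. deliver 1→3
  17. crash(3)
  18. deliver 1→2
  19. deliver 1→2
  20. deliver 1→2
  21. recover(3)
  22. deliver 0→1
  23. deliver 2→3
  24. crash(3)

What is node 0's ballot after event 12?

8

after 1 — timeout(1): n1:cand/b5/[-]
after 2 — deliver 1→2: n2:foll/b5/[-]
after 3 — deliver 2→1: ·
after 4 — deliver 1→0: n0:foll/b5/[-]
after 5 — deliver 0→1: n1:lead/b5/[-]
after 6 — timeout(0): n0:cand/b8/[-]
after 7 — deliver 0→1: n1:foll/b8/[-]
after 8 — deliver 1→0: ·
after 9 — deliver 0→3: n3:foll/b8/[-]
after 10 — deliver 3→0: n0:lead/b8/[-]
after 11 — timeout(2): n2:cand/b10/[-]
after 12 — crash(0): n0:✗lead/b8/[-]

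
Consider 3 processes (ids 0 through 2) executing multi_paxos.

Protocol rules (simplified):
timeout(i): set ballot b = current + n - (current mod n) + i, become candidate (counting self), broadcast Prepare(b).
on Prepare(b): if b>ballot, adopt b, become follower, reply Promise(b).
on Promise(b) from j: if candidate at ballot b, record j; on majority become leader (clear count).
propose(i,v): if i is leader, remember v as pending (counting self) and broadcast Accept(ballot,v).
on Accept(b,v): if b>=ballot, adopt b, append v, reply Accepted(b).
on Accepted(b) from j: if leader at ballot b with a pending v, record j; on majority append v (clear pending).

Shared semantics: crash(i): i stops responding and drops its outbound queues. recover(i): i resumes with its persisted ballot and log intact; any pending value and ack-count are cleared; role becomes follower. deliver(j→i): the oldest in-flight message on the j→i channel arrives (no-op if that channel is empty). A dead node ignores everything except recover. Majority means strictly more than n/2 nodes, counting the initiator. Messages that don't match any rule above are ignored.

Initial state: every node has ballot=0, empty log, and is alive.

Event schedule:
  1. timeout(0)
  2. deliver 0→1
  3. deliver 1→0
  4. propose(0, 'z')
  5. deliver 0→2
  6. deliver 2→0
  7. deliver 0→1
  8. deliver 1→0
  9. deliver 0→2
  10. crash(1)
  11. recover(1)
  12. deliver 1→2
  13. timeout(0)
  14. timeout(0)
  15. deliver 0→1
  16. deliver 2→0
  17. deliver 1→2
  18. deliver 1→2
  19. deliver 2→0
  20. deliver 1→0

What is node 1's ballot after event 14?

1. timeout(0):  <0:cand b3 ->
2. deliver 0→1:  <1:foll b3 ->
3. deliver 1→0:  <0:lead b3 ->
4. propose(0,'z'):  nop
5. deliver 0→2:  <2:foll b3 ->
6. deliver 2→0:  nop
7. deliver 0→1:  <1:foll b3 z>
8. deliver 1→0:  <0:lead b3 z>
9. deliver 0→2:  <2:foll b3 z>
10. crash(1):  <1:✗foll b3 z>
11. recover(1):  <1:foll b3 z>
12. deliver 1→2:  nop
13. timeout(0):  <0:cand b6 z>
14. timeout(0):  <0:cand b9 z>

3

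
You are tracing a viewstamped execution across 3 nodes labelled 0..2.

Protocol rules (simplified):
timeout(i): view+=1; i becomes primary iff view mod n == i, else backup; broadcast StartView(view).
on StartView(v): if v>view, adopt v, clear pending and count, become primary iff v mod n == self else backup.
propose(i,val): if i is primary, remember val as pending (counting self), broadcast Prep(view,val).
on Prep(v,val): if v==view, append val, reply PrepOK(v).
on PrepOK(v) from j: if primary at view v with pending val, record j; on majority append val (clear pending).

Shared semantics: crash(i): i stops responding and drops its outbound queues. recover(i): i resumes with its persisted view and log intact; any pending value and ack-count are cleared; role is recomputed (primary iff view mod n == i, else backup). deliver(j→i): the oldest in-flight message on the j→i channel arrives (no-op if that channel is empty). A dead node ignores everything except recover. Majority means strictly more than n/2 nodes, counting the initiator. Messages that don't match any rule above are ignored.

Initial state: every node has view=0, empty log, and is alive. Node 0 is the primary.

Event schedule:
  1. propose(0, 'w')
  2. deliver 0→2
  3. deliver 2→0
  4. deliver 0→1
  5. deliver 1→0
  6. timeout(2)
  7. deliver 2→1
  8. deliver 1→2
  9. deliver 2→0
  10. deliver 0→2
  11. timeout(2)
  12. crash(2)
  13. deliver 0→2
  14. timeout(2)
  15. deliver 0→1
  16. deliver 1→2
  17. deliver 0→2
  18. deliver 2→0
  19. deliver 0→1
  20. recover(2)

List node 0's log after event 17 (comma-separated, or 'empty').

[1] propose(0,'w') → ∅
[2] deliver 0→2 → N2(back v0 [w])
[3] deliver 2→0 → N0(prim v0 [w])
[4] deliver 0→1 → N1(back v0 [w])
[5] deliver 1→0 → ∅
[6] timeout(2) → N2(back v1 [w])
[7] deliver 2→1 → N1(prim v1 [w])
[8] deliver 1→2 → ∅
[9] deliver 2→0 → N0(back v1 [w])
[10] deliver 0→2 → ∅
[11] timeout(2) → N2(prim v2 [w])
[12] crash(2) → N2(✗prim v2 [w])
[13] deliver 0→2 → ∅
[14] timeout(2) → ∅
[15] deliver 0→1 → ∅
[16] deliver 1→2 → ∅
[17] deliver 0→2 → ∅

w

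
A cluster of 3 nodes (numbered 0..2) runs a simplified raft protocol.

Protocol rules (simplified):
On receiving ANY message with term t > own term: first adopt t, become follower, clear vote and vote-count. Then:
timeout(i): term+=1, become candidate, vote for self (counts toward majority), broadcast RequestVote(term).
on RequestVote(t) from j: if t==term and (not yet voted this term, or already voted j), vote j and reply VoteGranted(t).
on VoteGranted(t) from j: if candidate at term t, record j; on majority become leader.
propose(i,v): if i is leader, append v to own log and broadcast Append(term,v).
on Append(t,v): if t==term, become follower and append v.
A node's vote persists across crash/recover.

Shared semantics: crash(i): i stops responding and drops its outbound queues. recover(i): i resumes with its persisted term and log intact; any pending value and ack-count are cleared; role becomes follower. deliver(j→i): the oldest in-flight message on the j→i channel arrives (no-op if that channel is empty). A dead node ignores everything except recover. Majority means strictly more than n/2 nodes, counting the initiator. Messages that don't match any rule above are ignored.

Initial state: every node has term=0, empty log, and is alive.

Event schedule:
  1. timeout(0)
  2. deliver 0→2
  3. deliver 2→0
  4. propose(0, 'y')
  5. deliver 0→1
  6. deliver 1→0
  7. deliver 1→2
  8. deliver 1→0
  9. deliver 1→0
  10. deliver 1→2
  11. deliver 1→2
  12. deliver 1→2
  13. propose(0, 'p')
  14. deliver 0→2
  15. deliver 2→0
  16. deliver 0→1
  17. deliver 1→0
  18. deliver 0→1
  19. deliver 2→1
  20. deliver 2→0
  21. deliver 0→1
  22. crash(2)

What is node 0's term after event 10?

1

after 1 — timeout(0): n0:cand/t1/[-]
after 2 — deliver 0→2: n2:foll/t1/[-]
after 3 — deliver 2→0: n0:lead/t1/[-]
after 4 — propose(0,'y'): n0:lead/t1/[y]
after 5 — deliver 0→1: n1:foll/t1/[-]
after 6 — deliver 1→0: ·
after 7 — deliver 1→2: ·
after 8 — deliver 1→0: ·
after 9 — deliver 1→0: ·
after 10 — deliver 1→2: ·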